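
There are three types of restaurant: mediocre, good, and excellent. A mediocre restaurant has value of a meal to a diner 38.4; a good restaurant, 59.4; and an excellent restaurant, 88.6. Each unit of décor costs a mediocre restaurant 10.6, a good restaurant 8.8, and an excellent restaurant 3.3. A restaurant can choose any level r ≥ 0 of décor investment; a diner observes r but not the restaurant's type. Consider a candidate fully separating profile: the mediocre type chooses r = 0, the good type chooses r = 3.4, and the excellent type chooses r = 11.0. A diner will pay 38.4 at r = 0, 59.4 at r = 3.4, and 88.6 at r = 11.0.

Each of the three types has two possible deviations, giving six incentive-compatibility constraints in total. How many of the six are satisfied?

5

Good (own payoff 59.4 − 8.8×3.4 = 29.48): to r=0 gives 38.4 → profitable ✗; to r=11.0 gives 88.6 − 8.8×11.0 = -8.2 → no gain ✓.
Mediocre (own payoff 38.4): to r=3.4 gives 59.4 − 10.6×3.4 = 23.36 → no gain ✓; to r=11.0 gives 88.6 − 10.6×11.0 = -28 → no gain ✓.
Excellent (own payoff 88.6 − 3.3×11.0 = 52.3): to r=0 gives 38.4 → no gain ✓; to r=3.4 gives 59.4 − 3.3×3.4 = 48.18 → no gain ✓.
5 of the 6 constraints hold; not an equilibrium.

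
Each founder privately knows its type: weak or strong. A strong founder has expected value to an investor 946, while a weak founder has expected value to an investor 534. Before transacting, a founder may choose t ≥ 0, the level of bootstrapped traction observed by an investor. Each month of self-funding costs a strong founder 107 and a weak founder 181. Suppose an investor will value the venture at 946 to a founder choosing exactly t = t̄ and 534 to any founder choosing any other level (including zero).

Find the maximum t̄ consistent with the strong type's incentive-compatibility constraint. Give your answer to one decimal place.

Choosing t̄ yields the strong type 946 − 107·t̄; choosing zero yields 534.
The strong type is indifferent at 946 − 107·t̄ = 534, i.e. t̄ = (946 − 534) / 107 ≈ 3.9.
For any t̄ above 3.9 the strong type would rather pool at zero, so separation collapses.

3.9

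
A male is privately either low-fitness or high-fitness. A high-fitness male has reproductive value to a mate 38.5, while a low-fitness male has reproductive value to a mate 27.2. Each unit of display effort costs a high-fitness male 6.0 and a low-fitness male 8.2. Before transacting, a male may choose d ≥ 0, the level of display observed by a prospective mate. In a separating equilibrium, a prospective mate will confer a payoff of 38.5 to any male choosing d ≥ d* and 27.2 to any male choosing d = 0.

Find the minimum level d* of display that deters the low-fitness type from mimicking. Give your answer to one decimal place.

A low-fitness male choosing d = 0 receives 27.2.
Imitating at d* instead would pay 38.5 at cost 8.2·d*, netting 38.5 − 8.2·d*.
Indifference: 27.2 = 38.5 − 8.2·d*, so d* = (38.5 − 27.2) / 8.2 ≈ 1.4.
This is the low-fitness type's binding incentive-compatibility constraint; any d ≥ 1.4 sustains separation on that side.

1.4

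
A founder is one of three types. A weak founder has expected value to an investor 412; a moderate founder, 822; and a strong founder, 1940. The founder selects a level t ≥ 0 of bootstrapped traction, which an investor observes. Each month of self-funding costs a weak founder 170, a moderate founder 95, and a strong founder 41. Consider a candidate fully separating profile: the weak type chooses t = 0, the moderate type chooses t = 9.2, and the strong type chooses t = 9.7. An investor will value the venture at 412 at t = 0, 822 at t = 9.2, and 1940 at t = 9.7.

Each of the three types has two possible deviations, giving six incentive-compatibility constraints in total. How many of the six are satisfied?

Strong (own payoff 1940 − 41×9.7 = 1542.3): to t=0 gives 412 → no gain ✓; to t=9.2 gives 822 − 41×9.2 = 444.8 → no gain ✓.
Weak (own payoff 412): to t=9.2 gives 822 − 170×9.2 = -742 → no gain ✓; to t=9.7 gives 1940 − 170×9.7 = 291 → no gain ✓.
Moderate (own payoff 822 − 95×9.2 = -52): to t=0 gives 412 → profitable ✗; to t=9.7 gives 1940 − 95×9.7 = 1018.5 → profitable ✗.
4 of the 6 constraints hold; not an equilibrium.

4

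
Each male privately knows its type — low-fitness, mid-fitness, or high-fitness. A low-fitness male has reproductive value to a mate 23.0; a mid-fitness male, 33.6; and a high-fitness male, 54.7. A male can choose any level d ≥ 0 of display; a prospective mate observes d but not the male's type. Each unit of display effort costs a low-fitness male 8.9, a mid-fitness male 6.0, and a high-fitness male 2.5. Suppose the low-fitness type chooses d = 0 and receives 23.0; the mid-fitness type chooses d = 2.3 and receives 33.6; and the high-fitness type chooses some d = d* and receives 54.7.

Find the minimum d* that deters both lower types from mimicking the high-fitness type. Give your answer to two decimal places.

5.82

Low-fitness type (on-path payoff 23.0) won't mimic when 23.0 ≥ 54.7 − 8.9·d*, i.e. d* ≥ 3.56.
Mid-fitness type (on-path payoff 33.6 − 6.0×2.3 = 19.8) won't mimic when 19.8 ≥ 54.7 − 6.0·d*, i.e. d* ≥ 5.82.
Both must hold, so d* = max(3.56, 5.82) = 5.82. The mid-fitness type's constraint binds.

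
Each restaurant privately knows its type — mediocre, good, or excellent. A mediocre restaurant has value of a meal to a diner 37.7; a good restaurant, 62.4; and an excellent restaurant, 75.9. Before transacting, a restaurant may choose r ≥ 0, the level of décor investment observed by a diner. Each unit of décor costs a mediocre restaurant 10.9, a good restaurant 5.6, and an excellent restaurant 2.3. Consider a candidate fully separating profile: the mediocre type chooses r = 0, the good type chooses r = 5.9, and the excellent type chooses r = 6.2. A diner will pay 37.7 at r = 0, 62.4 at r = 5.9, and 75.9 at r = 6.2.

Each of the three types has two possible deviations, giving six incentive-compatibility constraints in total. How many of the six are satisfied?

4

Good (own payoff 62.4 − 5.6×5.9 = 29.36): to r=0 gives 37.7 → profitable ✗; to r=6.2 gives 75.9 − 5.6×6.2 = 41.18 → profitable ✗.
Mediocre (own payoff 37.7): to r=5.9 gives 62.4 − 10.9×5.9 = -1.91 → no gain ✓; to r=6.2 gives 75.9 − 10.9×6.2 = 8.32 → no gain ✓.
Excellent (own payoff 75.9 − 2.3×6.2 = 61.64): to r=0 gives 37.7 → no gain ✓; to r=5.9 gives 62.4 − 2.3×5.9 = 48.83 → no gain ✓.
4 of the 6 constraints hold; not an equilibrium.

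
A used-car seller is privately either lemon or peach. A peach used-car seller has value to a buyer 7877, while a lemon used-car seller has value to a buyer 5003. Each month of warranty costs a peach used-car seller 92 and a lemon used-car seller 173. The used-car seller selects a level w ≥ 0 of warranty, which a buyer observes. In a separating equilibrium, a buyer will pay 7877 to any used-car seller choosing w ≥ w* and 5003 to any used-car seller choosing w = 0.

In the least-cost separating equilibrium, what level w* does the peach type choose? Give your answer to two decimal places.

16.61

A lemon used-car seller choosing w = 0 receives 5003.
Imitating at w* instead would pay 7877 at cost 173·w*, netting 7877 − 173·w*.
Indifference: 5003 = 7877 − 173·w*, so w* = (7877 − 5003) / 173 ≈ 16.61.
At w* the lemon type's incentive constraint just binds; the peach type strictly prefers w* since its per-unit cost is lower.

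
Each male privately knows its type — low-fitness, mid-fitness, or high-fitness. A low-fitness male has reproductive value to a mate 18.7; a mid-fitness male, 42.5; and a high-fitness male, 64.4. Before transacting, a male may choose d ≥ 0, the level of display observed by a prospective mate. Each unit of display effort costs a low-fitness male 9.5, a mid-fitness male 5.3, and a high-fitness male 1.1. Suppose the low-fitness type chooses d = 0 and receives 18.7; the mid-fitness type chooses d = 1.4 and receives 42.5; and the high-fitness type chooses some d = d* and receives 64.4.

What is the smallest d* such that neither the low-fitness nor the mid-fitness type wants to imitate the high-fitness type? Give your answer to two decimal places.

Mid-fitness type (on-path payoff 42.5 − 5.3×1.4 = 35.08) won't mimic when 35.08 ≥ 64.4 − 5.3·d*, i.e. d* ≥ 5.53.
Low-fitness type (on-path payoff 18.7) won't mimic when 18.7 ≥ 64.4 − 9.5·d*, i.e. d* ≥ 4.81.
Both must hold, so d* = max(4.81, 5.53) = 5.53. The mid-fitness type's constraint binds.

5.53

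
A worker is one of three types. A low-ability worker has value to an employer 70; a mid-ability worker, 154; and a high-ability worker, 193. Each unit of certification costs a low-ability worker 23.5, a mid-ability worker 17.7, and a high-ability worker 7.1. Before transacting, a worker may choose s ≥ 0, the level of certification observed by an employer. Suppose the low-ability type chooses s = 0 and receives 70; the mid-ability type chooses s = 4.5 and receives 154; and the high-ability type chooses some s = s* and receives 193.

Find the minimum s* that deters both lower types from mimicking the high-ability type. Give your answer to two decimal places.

6.70

Mid-ability type (on-path payoff 154 − 17.7×4.5 = 74.35) won't mimic when 74.35 ≥ 193 − 17.7·s*, i.e. s* ≥ 6.70.
Low-ability type (on-path payoff 70) won't mimic when 70 ≥ 193 − 23.5·s*, i.e. s* ≥ 5.23.
Both must hold, so s* = max(5.23, 6.70) = 6.70. The mid-ability type's constraint binds.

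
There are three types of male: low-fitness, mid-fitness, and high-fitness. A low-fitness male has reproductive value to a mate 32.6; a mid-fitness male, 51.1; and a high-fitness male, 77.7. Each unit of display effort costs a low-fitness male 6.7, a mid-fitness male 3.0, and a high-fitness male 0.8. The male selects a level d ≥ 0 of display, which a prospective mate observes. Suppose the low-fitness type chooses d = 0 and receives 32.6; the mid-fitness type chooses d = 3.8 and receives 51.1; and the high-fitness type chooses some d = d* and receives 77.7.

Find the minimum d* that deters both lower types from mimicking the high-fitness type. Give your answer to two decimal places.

12.67

Mid-fitness type (on-path payoff 51.1 − 3.0×3.8 = 39.7) won't mimic when 39.7 ≥ 77.7 − 3.0·d*, i.e. d* ≥ 12.67.
Low-fitness type (on-path payoff 32.6) won't mimic when 32.6 ≥ 77.7 − 6.7·d*, i.e. d* ≥ 6.73.
Both must hold, so d* = max(6.73, 12.67) = 12.67. The mid-fitness type's constraint binds.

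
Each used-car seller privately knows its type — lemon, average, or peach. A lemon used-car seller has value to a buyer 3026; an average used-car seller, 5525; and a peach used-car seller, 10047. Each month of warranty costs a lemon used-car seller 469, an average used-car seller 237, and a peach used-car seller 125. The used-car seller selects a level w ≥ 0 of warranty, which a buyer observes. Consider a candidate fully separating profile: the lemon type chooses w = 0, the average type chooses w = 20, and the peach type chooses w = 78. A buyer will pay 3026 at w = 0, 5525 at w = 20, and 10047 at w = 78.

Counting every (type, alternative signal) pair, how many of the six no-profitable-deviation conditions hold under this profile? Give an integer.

3

Lemon (own payoff 3026): to w=20 gives 5525 − 469×20 = -3855 → no gain ✓; to w=78 gives 10047 − 469×78 = -26535 → no gain ✓.
Average (own payoff 5525 − 237×20 = 785): to w=0 gives 3026 → profitable ✗; to w=78 gives 10047 − 237×78 = -8439 → no gain ✓.
Peach (own payoff 10047 − 125×78 = 297): to w=0 gives 3026 → profitable ✗; to w=20 gives 5525 − 125×20 = 3025 → profitable ✗.
3 of the 6 constraints hold; not an equilibrium.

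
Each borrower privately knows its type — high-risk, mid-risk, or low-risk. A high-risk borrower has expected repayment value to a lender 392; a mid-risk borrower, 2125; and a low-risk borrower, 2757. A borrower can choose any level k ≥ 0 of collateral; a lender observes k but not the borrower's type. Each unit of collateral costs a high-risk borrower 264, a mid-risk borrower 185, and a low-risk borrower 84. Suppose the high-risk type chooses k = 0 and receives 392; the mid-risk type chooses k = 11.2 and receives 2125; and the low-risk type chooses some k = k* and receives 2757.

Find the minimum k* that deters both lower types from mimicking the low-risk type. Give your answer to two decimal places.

14.62

High-risk type (on-path payoff 392) won't mimic when 392 ≥ 2757 − 264·k*, i.e. k* ≥ 8.96.
Mid-risk type (on-path payoff 2125 − 185×11.2 = 53) won't mimic when 53 ≥ 2757 − 185·k*, i.e. k* ≥ 14.62.
Both must hold, so k* = max(8.96, 14.62) = 14.62. The mid-risk type's constraint binds.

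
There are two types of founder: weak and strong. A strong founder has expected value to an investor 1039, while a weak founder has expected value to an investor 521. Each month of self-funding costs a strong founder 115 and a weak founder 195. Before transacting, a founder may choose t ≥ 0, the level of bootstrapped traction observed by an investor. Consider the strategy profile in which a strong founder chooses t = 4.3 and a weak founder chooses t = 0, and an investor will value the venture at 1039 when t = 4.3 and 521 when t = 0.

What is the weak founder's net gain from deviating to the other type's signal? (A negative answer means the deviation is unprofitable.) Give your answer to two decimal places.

Playing t = 0 the weak founder receives 521.
Deviating to t = 4.3 brings payment 1039 at cost 195 × 4.3 = 838.5, netting 200.5.
Gain from deviating: 200.5 − 521 = -320.50.
The gain is negative, so the weak type's incentive-compatibility constraint is satisfied.

-320.50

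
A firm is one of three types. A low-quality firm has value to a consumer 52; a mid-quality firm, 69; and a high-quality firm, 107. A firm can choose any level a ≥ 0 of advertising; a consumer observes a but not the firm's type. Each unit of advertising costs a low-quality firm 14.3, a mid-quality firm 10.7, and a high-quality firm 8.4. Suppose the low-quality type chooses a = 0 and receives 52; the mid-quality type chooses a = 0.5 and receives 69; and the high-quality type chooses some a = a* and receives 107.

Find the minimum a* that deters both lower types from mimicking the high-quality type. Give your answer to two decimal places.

4.05

Mid-quality type (on-path payoff 69 − 10.7×0.5 = 63.65) won't mimic when 63.65 ≥ 107 − 10.7·a*, i.e. a* ≥ 4.05.
Low-quality type (on-path payoff 52) won't mimic when 52 ≥ 107 − 14.3·a*, i.e. a* ≥ 3.85.
Both must hold, so a* = max(3.85, 4.05) = 4.05. The mid-quality type's constraint binds.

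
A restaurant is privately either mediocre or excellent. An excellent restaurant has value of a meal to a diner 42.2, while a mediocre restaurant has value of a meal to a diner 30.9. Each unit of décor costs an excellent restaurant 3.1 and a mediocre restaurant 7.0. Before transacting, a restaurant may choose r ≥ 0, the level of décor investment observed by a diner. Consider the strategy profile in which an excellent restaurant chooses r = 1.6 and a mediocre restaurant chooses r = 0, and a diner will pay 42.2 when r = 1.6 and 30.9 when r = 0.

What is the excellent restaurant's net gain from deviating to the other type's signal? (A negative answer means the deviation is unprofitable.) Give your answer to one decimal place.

-6.3

Playing r = 1.6 the excellent restaurant receives 42.2 − 3.1 × 1.6 = 37.24.
Deviating to r = 0 yields 30.9 instead.
Gain from deviating: 30.9 − 37.24 = -6.34, i.e. -6.3 to one decimal place.
The gain is negative, so the excellent type's incentive-compatibility constraint is satisfied.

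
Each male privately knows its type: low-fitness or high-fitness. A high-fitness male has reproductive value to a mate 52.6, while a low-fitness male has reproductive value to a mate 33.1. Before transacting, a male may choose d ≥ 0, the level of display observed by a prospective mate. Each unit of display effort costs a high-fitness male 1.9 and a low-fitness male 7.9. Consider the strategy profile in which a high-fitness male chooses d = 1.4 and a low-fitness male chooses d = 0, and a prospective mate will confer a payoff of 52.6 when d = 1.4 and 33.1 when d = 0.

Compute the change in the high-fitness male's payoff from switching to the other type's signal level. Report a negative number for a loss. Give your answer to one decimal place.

-16.8

Playing d = 1.4 the high-fitness male receives 52.6 − 1.9 × 1.4 = 49.94.
Deviating to d = 0 yields 33.1 instead.
Gain from deviating: 33.1 − 49.94 = -16.84, i.e. -16.8 to one decimal place.
The gain is negative, so the high-fitness type's incentive-compatibility constraint is satisfied.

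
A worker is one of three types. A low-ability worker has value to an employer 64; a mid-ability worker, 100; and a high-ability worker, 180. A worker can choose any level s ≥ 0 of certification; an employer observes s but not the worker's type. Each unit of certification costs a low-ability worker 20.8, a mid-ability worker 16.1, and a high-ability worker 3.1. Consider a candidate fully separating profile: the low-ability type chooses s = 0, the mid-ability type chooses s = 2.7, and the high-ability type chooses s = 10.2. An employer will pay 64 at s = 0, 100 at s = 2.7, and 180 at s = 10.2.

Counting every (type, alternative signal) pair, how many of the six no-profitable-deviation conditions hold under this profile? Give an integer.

Low-ability (own payoff 64): to s=2.7 gives 100 − 20.8×2.7 = 43.84 → no gain ✓; to s=10.2 gives 180 − 20.8×10.2 = -32.16 → no gain ✓.
Mid-ability (own payoff 100 − 16.1×2.7 = 56.53): to s=0 gives 64 → profitable ✗; to s=10.2 gives 180 − 16.1×10.2 = 15.78 → no gain ✓.
High-ability (own payoff 180 − 3.1×10.2 = 148.38): to s=0 gives 64 → no gain ✓; to s=2.7 gives 100 − 3.1×2.7 = 91.63 → no gain ✓.
5 of the 6 constraints hold; not an equilibrium.

5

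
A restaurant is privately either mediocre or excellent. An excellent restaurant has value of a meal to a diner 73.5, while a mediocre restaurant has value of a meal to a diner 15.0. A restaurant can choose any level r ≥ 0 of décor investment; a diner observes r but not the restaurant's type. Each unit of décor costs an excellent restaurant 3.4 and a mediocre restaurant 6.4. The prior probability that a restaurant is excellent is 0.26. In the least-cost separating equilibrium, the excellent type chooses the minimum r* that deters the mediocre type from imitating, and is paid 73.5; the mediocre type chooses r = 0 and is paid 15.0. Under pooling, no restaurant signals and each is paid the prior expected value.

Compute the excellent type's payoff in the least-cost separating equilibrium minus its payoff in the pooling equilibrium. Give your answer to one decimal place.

Least-cost separating signal: r* solves 15.0 = 73.5 − 6.4·r*, so r* = (73.5 − 15.0)/6.4 ≈ 9.1406.
Excellent type's separating payoff: 73.5 − 3.4 × r* = 73.5 − 3.4 × (73.5 − 15.0)/6.4 = 73.5 − 198.9/6.4 ≈ 42.422.
Pooling payoff: 0.26 × 73.5 + 0.74 × 15.0 = 30.21.
Difference: 42.422 − 30.21 = 12.212, i.e. 12.2 to one decimal place.
The excellent type prefers to separate.

12.2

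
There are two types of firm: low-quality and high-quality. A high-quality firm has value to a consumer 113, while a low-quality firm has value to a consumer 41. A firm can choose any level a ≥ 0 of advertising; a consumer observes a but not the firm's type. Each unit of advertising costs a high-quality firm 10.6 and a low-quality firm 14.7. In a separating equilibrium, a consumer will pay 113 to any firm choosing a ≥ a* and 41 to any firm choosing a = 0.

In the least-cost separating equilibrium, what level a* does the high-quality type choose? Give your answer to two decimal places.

4.90

A low-quality firm choosing a = 0 receives 41.
Imitating at a* instead would pay 113 at cost 14.7·a*, netting 113 − 14.7·a*.
Indifference: 41 = 113 − 14.7·a*, so a* = (113 − 41) / 14.7 ≈ 4.90.
At a* the low-quality type's incentive constraint just binds; the high-quality type strictly prefers a* since its per-unit cost is lower.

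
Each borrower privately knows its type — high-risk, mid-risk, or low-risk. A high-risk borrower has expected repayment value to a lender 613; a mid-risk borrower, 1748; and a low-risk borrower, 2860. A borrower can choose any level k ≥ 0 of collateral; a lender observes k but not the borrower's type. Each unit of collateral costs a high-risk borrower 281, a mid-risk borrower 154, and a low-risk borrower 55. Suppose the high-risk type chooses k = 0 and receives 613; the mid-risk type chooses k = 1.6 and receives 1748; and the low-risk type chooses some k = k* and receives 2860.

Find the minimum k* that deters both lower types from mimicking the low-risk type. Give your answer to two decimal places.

8.82

High-risk type (on-path payoff 613) won't mimic when 613 ≥ 2860 − 281·k*, i.e. k* ≥ 8.00.
Mid-risk type (on-path payoff 1748 − 154×1.6 = 1501.6) won't mimic when 1501.6 ≥ 2860 − 154·k*, i.e. k* ≥ 8.82.
Both must hold, so k* = max(8.00, 8.82) = 8.82. The mid-risk type's constraint binds.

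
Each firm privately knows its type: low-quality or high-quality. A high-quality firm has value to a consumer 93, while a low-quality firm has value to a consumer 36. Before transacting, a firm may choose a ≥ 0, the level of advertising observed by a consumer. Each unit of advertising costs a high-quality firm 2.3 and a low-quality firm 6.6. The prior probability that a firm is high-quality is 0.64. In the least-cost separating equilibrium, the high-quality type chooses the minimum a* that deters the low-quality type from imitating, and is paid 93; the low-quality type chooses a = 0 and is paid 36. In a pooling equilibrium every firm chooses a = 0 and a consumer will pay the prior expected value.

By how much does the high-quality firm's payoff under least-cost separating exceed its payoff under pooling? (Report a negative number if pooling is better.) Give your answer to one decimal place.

Least-cost separating signal: a* solves 36 = 93 − 6.6·a*, so a* = (93 − 36)/6.6 ≈ 8.6364.
High-quality type's separating payoff: 93 − 2.3 × a* = 93 − 2.3 × (93 − 36)/6.6 = 93 − 131.1/6.6 ≈ 73.136.
Pooling payoff: 0.64 × 93 + 0.36 × 36 = 72.48.
Difference: 73.136 − 72.48 = 0.656, i.e. 0.7 to one decimal place.
The high-quality type prefers to separate.

0.7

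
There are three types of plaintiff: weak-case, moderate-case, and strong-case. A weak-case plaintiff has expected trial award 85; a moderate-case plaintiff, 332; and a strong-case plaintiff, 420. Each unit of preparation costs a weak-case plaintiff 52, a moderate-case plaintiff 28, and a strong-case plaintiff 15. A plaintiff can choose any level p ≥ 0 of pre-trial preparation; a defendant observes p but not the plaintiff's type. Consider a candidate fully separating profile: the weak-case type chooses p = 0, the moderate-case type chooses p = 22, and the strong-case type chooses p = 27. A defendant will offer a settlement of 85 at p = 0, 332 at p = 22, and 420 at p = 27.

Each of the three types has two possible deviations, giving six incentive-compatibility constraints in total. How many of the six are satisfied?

Strong-case (own payoff 420 − 15×27 = 15): to p=0 gives 85 → profitable ✗; to p=22 gives 332 − 15×22 = 2 → no gain ✓.
Weak-case (own payoff 85): to p=22 gives 332 − 52×22 = -812 → no gain ✓; to p=27 gives 420 − 52×27 = -984 → no gain ✓.
Moderate-case (own payoff 332 − 28×22 = -284): to p=0 gives 85 → profitable ✗; to p=27 gives 420 − 28×27 = -336 → no gain ✓.
4 of the 6 constraints hold; not an equilibrium.

4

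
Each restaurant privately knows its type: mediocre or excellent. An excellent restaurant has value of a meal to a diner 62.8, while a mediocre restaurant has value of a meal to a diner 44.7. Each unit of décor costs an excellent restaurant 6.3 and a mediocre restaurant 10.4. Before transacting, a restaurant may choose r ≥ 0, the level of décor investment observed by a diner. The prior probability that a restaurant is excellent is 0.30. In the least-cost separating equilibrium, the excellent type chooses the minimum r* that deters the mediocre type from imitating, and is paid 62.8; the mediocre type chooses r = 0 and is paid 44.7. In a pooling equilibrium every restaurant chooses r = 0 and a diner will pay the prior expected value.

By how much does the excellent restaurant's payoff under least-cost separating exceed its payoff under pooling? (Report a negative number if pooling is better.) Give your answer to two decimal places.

Least-cost separating signal: r* solves 44.7 = 62.8 − 10.4·r*, so r* = (62.8 − 44.7)/10.4 ≈ 1.7404.
Excellent type's separating payoff: 62.8 − 6.3 × r* = 62.8 − 6.3 × (62.8 − 44.7)/10.4 = 62.8 − 114.03/10.4 ≈ 51.8356.
Pooling payoff: 0.30 × 62.8 + 0.70 × 44.7 = 50.13.
Difference: 51.8356 − 50.13 = 1.7056, i.e. 1.71 to two decimal places.
The excellent type prefers to separate.

1.71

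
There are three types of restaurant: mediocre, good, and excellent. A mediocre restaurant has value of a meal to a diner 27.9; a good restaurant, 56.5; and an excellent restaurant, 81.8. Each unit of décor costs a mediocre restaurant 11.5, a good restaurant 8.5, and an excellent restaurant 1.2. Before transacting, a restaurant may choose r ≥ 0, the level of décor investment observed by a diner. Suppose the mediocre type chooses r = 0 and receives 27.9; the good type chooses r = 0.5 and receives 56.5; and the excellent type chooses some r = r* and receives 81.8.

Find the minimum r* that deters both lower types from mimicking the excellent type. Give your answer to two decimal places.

4.69

Good type (on-path payoff 56.5 − 8.5×0.5 = 52.25) won't mimic when 52.25 ≥ 81.8 − 8.5·r*, i.e. r* ≥ 3.48.
Mediocre type (on-path payoff 27.9) won't mimic when 27.9 ≥ 81.8 − 11.5·r*, i.e. r* ≥ 4.69.
Both must hold, so r* = max(4.69, 3.48) = 4.69. The mediocre type's constraint binds.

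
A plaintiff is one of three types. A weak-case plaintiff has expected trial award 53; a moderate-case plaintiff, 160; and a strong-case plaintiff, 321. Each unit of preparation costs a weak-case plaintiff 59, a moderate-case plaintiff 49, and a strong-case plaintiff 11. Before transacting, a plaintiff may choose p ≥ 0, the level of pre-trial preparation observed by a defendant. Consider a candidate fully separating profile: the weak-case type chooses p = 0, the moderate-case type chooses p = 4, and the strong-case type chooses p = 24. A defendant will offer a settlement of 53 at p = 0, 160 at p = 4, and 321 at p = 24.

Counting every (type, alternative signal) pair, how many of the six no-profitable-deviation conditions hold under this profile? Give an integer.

4

Moderate-case (own payoff 160 − 49×4 = -36): to p=0 gives 53 → profitable ✗; to p=24 gives 321 − 49×24 = -855 → no gain ✓.
Weak-case (own payoff 53): to p=4 gives 160 − 59×4 = -76 → no gain ✓; to p=24 gives 321 − 59×24 = -1095 → no gain ✓.
Strong-case (own payoff 321 − 11×24 = 57): to p=0 gives 53 → no gain ✓; to p=4 gives 160 − 11×4 = 116 → profitable ✗.
4 of the 6 constraints hold; not an equilibrium.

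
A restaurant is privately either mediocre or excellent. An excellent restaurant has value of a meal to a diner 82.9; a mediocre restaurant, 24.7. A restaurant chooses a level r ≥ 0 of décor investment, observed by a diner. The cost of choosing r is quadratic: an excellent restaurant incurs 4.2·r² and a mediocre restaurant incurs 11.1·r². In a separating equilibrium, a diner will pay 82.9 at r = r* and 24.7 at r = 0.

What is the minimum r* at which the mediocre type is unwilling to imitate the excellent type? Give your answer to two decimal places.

2.29

The mediocre type at r = 0 receives 24.7; imitating at r* yields 82.9 − 11.1·r*².
Indifference: 24.7 = 82.9 − 11.1·r*², so r*² = (82.9 − 24.7) / 11.1 ≈ 5.2432.
r* = √5.2432 ≈ 2.29.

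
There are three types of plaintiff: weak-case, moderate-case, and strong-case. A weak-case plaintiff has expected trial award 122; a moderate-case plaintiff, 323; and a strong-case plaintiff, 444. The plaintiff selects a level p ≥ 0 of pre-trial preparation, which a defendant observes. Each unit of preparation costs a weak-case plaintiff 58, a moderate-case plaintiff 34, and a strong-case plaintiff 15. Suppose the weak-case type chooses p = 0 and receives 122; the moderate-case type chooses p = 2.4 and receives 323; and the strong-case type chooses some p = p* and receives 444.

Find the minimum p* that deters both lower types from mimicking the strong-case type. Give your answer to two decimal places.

5.96

Weak-case type (on-path payoff 122) won't mimic when 122 ≥ 444 − 58·p*, i.e. p* ≥ 5.55.
Moderate-case type (on-path payoff 323 − 34×2.4 = 241.4) won't mimic when 241.4 ≥ 444 − 34·p*, i.e. p* ≥ 5.96.
Both must hold, so p* = max(5.55, 5.96) = 5.96. The moderate-case type's constraint binds.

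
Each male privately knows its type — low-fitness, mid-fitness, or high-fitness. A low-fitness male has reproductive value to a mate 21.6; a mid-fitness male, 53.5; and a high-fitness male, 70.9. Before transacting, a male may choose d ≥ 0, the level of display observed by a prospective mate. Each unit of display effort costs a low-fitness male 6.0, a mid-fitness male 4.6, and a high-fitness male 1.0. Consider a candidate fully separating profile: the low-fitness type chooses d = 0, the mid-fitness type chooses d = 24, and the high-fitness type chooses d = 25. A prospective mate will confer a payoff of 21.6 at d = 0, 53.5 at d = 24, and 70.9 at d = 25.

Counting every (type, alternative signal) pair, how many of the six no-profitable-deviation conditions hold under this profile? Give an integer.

High-fitness (own payoff 70.9 − 1.0×25 = 45.9): to d=0 gives 21.6 → no gain ✓; to d=24 gives 53.5 − 1.0×24 = 29.5 → no gain ✓.
Mid-fitness (own payoff 53.5 − 4.6×24 = -56.9): to d=0 gives 21.6 → profitable ✗; to d=25 gives 70.9 − 4.6×25 = -44.1 → profitable ✗.
Low-fitness (own payoff 21.6): to d=24 gives 53.5 − 6.0×24 = -90.5 → no gain ✓; to d=25 gives 70.9 − 6.0×25 = -79.1 → no gain ✓.
4 of the 6 constraints hold; not an equilibrium.

4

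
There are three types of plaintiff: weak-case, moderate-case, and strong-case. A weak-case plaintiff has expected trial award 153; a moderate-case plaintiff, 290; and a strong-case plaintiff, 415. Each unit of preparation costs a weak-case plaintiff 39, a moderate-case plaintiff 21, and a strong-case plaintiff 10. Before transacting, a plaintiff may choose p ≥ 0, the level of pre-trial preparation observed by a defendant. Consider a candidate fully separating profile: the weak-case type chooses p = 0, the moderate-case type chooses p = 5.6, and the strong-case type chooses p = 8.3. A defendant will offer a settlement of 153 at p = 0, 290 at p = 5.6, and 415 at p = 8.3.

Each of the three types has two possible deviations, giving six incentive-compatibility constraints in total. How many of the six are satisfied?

Weak-case (own payoff 153): to p=5.6 gives 290 − 39×5.6 = 71.6 → no gain ✓; to p=8.3 gives 415 − 39×8.3 = 91.3 → no gain ✓.
Strong-case (own payoff 415 − 10×8.3 = 332): to p=0 gives 153 → no gain ✓; to p=5.6 gives 290 − 10×5.6 = 234 → no gain ✓.
Moderate-case (own payoff 290 − 21×5.6 = 172.4): to p=0 gives 153 → no gain ✓; to p=8.3 gives 415 − 21×8.3 = 240.7 → profitable ✗.
5 of the 6 constraints hold; not an equilibrium.

5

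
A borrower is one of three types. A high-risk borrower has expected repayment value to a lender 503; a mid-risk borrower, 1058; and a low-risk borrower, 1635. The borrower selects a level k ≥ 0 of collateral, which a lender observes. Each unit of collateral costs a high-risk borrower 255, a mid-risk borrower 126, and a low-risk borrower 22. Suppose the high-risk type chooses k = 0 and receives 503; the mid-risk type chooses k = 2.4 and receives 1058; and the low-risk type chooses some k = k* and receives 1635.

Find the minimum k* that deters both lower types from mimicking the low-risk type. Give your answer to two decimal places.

6.98

High-risk type (on-path payoff 503) won't mimic when 503 ≥ 1635 − 255·k*, i.e. k* ≥ 4.44.
Mid-risk type (on-path payoff 1058 − 126×2.4 = 755.6) won't mimic when 755.6 ≥ 1635 − 126·k*, i.e. k* ≥ 6.98.
Both must hold, so k* = max(4.44, 6.98) = 6.98. The mid-risk type's constraint binds.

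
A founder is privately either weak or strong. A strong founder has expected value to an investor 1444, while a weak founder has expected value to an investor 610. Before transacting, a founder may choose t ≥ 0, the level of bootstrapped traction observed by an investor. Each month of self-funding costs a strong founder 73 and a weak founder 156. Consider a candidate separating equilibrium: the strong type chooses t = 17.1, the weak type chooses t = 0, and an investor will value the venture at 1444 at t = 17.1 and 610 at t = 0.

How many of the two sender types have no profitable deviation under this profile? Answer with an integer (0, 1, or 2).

Strong type: signal → 1444 − 73 × 17.1 = 195.7; deviate to 0 → 610. IC fails (195.7 < 610).
Weak type: stay at 0 → 610; mimic → 1444 − 156 × 17.1 = -1223.6. IC holds (610 ≥ -1223.6).
1 of 2 constraints hold, so this profile is not an equilibrium.

1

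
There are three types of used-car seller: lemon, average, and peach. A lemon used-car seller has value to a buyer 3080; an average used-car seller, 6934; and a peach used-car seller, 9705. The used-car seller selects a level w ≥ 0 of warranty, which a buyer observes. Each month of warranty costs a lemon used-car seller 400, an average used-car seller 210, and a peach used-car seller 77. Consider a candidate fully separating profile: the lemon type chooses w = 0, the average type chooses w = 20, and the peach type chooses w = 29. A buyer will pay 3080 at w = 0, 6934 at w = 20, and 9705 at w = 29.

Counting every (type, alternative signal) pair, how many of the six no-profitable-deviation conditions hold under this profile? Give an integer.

4

Lemon (own payoff 3080): to w=20 gives 6934 − 400×20 = -1066 → no gain ✓; to w=29 gives 9705 − 400×29 = -1895 → no gain ✓.
Peach (own payoff 9705 − 77×29 = 7472): to w=0 gives 3080 → no gain ✓; to w=20 gives 6934 − 77×20 = 5394 → no gain ✓.
Average (own payoff 6934 − 210×20 = 2734): to w=0 gives 3080 → profitable ✗; to w=29 gives 9705 − 210×29 = 3615 → profitable ✗.
4 of the 6 constraints hold; not an equilibrium.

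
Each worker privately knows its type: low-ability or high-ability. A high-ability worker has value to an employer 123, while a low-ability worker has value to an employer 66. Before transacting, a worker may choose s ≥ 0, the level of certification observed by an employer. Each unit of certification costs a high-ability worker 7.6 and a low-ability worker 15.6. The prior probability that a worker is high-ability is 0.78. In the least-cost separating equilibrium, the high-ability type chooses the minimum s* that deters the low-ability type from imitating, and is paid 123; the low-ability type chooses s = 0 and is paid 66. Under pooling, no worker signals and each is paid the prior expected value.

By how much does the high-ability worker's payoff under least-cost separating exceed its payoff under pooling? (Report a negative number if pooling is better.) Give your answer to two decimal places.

-15.23

Least-cost separating signal: s* solves 66 = 123 − 15.6·s*, so s* = (123 − 66)/15.6 ≈ 3.6538.
High-ability type's separating payoff: 123 − 7.6 × s* = 123 − 7.6 × (123 − 66)/15.6 = 123 − 433.2/15.6 ≈ 95.2308.
Pooling payoff: 0.78 × 123 + 0.22 × 66 = 110.46.
Difference: 95.2308 − 110.46 = -15.2292, i.e. -15.23 to two decimal places.
The high-ability type would prefer the pooling outcome.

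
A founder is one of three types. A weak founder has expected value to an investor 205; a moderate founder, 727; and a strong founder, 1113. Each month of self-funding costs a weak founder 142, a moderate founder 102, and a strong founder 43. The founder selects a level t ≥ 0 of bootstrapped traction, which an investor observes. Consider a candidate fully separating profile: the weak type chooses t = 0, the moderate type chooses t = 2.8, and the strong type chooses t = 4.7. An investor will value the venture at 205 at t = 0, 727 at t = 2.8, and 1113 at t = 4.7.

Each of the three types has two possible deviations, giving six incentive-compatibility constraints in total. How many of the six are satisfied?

Strong (own payoff 1113 − 43×4.7 = 910.9): to t=0 gives 205 → no gain ✓; to t=2.8 gives 727 − 43×2.8 = 606.6 → no gain ✓.
Moderate (own payoff 727 − 102×2.8 = 441.4): to t=0 gives 205 → no gain ✓; to t=4.7 gives 1113 − 102×4.7 = 633.6 → profitable ✗.
Weak (own payoff 205): to t=2.8 gives 727 − 142×2.8 = 329.4 → profitable ✗; to t=4.7 gives 1113 − 142×4.7 = 445.6 → profitable ✗.
3 of the 6 constraints hold; not an equilibrium.

3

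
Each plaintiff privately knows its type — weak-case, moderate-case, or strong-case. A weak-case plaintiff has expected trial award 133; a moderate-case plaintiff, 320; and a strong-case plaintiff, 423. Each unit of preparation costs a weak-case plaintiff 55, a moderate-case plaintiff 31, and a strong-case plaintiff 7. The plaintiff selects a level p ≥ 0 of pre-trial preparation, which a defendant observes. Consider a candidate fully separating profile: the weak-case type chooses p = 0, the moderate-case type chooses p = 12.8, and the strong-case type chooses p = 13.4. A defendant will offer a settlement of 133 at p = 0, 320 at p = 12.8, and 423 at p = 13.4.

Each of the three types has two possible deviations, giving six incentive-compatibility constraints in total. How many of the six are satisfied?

4

Moderate-case (own payoff 320 − 31×12.8 = -76.8): to p=0 gives 133 → profitable ✗; to p=13.4 gives 423 − 31×13.4 = 7.6 → profitable ✗.
Strong-case (own payoff 423 − 7×13.4 = 329.2): to p=0 gives 133 → no gain ✓; to p=12.8 gives 320 − 7×12.8 = 230.4 → no gain ✓.
Weak-case (own payoff 133): to p=12.8 gives 320 − 55×12.8 = -384 → no gain ✓; to p=13.4 gives 423 − 55×13.4 = -314 → no gain ✓.
4 of the 6 constraints hold; not an equilibrium.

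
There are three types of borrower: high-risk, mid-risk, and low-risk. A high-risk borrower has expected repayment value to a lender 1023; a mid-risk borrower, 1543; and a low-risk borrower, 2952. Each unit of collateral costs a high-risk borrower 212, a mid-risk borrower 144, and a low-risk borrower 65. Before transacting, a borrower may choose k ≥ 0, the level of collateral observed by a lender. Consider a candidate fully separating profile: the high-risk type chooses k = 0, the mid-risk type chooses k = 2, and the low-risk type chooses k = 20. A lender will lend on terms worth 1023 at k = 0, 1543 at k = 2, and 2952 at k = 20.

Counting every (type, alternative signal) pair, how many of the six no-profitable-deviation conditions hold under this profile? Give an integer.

High-risk (own payoff 1023): to k=2 gives 1543 − 212×2 = 1119 → profitable ✗; to k=20 gives 2952 − 212×20 = -1288 → no gain ✓.
Low-risk (own payoff 2952 − 65×20 = 1652): to k=0 gives 1023 → no gain ✓; to k=2 gives 1543 − 65×2 = 1413 → no gain ✓.
Mid-risk (own payoff 1543 − 144×2 = 1255): to k=0 gives 1023 → no gain ✓; to k=20 gives 2952 − 144×20 = 72 → no gain ✓.
5 of the 6 constraints hold; not an equilibrium.

5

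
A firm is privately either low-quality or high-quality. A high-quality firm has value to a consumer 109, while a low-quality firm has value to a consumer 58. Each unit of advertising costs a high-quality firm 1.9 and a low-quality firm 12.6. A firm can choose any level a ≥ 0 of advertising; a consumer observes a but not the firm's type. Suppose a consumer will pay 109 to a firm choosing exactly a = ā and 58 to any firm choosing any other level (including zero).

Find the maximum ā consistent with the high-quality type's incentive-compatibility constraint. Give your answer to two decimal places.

26.84

Choosing ā yields the high-quality type 109 − 1.9·ā; choosing zero yields 58.
The high-quality type is indifferent at 109 − 1.9·ā = 58, i.e. ā = (109 − 58) / 1.9 ≈ 26.84.
For any ā above 26.84 the high-quality type would rather pool at zero, so separation collapses.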